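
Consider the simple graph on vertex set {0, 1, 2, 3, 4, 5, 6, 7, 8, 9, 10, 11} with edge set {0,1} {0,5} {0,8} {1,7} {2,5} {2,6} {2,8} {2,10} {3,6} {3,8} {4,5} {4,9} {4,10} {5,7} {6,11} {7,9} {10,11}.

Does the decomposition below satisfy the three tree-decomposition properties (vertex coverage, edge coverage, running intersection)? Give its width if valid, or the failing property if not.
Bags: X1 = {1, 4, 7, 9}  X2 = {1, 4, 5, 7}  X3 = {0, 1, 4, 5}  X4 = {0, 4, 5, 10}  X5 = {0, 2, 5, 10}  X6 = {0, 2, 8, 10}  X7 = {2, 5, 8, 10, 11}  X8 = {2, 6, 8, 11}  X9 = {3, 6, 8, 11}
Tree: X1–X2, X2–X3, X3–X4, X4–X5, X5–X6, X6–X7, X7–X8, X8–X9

A tree decomposition must satisfy three properties: every vertex lies in some bag; for every edge, both endpoints lie together in some bag; and for every vertex, the bags containing it form a connected subtree. Here bags containing vertex 5 are not connected in the tree, so the decomposition is invalid.

No — bags containing vertex 5 are not connected in the tree.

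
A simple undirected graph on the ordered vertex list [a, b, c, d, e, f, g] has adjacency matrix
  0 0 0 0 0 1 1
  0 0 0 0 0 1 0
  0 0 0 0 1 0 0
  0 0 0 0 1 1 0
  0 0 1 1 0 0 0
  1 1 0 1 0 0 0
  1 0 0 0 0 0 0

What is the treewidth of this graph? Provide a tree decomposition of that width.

Every bag has size at most 2, so the width is 2 − 1 = 1 and tw(G) ≤ 1. Any graph with an edge has treewidth ≥ 1, and G has the edge a–f. Combining the bounds, tw(G) = 1.

Treewidth 1.
One optimal decomposition is:
Bags: B1 = {a, f}  B2 = {d, f}  B3 = {d, e}  B4 = {c, e}  B5 = {a, g}  B6 = {b, f}
Tree: B1–B2, B2–B3, B3–B4, B1–B5, B1–B6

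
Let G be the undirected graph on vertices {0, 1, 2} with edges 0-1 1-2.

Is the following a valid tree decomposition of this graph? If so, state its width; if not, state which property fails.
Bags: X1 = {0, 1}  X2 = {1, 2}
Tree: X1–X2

Yes; width 1.

Every vertex of G appears in some bag (union = {0, 1, 2}); every edge is covered by a bag; and for each vertex v the set of bags containing v is connected in the bag tree. The decomposition is therefore valid. The largest bag has 2 vertices, so the width is 1.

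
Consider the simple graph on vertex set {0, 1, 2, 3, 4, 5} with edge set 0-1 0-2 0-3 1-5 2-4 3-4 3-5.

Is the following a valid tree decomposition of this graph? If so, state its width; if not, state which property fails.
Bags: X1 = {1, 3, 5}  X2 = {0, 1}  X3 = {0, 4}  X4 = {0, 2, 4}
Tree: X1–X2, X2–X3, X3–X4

No — edge (3,0) lies in no bag.

A tree decomposition must satisfy three properties: every vertex lies in some bag; for every edge, both endpoints lie together in some bag; and for every vertex, the bags containing it form a connected subtree. Here edge (3,0) lies in no bag, so the decomposition is invalid.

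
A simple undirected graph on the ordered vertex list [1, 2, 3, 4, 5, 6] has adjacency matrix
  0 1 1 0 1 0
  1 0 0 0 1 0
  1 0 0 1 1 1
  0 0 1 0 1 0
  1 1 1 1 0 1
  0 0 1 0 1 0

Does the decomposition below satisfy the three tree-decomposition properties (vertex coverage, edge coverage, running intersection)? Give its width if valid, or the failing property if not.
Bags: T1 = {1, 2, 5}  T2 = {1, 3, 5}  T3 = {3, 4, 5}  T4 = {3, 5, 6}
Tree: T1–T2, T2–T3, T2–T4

Every vertex of G appears in some bag (union = {1, 2, 3, 4, 5, 6}); every edge is covered by a bag; and for each vertex v the set of bags containing v is connected in the bag tree. The decomposition is therefore valid. The largest bag has 3 vertices, so the width is 2.

Yes; width 2.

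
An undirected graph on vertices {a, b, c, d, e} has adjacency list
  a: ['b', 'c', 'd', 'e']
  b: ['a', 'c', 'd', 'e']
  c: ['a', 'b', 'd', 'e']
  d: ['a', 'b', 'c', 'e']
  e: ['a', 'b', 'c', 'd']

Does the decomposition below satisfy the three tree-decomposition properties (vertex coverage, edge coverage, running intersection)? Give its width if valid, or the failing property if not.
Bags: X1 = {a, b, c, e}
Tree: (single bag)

No — vertex d appears in no bag.

A tree decomposition must satisfy three properties: every vertex lies in some bag; for every edge, both endpoints lie together in some bag; and for every vertex, the bags containing it form a connected subtree. Here vertex d appears in no bag, so the decomposition is invalid.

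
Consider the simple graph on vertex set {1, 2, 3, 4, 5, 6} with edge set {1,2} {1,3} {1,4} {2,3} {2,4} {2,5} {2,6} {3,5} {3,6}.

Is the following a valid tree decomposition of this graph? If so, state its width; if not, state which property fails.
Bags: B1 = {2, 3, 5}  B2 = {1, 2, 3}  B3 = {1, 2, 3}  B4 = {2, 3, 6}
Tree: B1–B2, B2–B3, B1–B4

No — vertex 4 appears in no bag.

A tree decomposition must satisfy three properties: every vertex lies in some bag; for every edge, both endpoints lie together in some bag; and for every vertex, the bags containing it form a connected subtree. Here vertex 4 appears in no bag, so the decomposition is invalid.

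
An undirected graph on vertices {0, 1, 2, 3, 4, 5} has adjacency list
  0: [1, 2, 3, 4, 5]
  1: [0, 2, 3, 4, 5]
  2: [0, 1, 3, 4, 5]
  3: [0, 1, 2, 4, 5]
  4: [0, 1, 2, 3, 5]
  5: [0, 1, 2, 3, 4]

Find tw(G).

5

A width-5 tree decomposition is:
Bags: B1 = {0, 1, 2, 3, 4, 5}
Tree: (single bag)
With just one bag of size 6, the width is 6 − 1 = 5, so tw(G) ≤ 5. Conversely, {0, 1, 2, 3, 4, 5} is a clique of size 6, and the vertices of any clique must share a bag in every tree decomposition; so some bag has ≥ 6 vertices and tw(G) ≥ 5. The upper and lower bounds meet at 5, so that is the treewidth.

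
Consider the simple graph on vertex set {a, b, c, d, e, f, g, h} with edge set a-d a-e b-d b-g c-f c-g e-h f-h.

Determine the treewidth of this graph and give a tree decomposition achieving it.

Each bag holds 3 vertices, so the decomposition has width 2, which upper-bounds the treewidth. Since c–f–h–e–a–d–b–g–c is a cycle in G, G is not acyclic. Forests are exactly the graphs of treewidth ≤ 1, so tw(G) ≥ 2. Combining the bounds, tw(G) = 2.

Treewidth 2.
One optimal decomposition is:
Bags: B1 = {c, f, h}  B2 = {c, e, h}  B3 = {a, c, e}  B4 = {a, c, d}  B5 = {b, c, d}  B6 = {b, c, g}
Tree: B1–B2, B2–B3, B3–B4, B4–B5, B5–B6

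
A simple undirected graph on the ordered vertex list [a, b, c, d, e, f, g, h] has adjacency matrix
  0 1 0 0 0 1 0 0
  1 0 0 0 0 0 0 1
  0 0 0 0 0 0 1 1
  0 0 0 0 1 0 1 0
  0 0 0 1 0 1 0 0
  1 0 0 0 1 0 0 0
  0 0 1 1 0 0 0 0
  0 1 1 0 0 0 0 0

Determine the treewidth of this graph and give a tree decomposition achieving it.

Treewidth 2.
One such decomposition:
Bags: B1 = {b, c, h}  B2 = {b, c, g}  B3 = {b, d, g}  B4 = {b, d, e}  B5 = {b, e, f}  B6 = {a, b, f}
Tree: B1–B2, B2–B3, B3–B4, B4–B5, B5–B6

The largest bag has 3 vertices, giving width 2; this decomposition certifies tw(G) ≤ 2. For the lower bound, G contains the cycle b–h–c–g–d–e–f–a–b, so G is not a forest; only forests have treewidth ≤ 1, hence tw(G) ≥ 2. The upper and lower bounds meet at 2, so that is the treewidth.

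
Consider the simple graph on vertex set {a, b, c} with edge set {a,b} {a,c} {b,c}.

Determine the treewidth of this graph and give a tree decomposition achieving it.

A single bag containing all 3 vertices is trivially a valid decomposition of width 2. For the lower bound, the 3 vertices {a, b, c} are pairwise adjacent, and any tree decomposition puts a clique entirely inside one bag — forcing width ≥ 2. The upper and lower bounds meet at 2, so that is the treewidth.

Treewidth 2.
One optimal decomposition is:
Bags: B1 = {a, b, c}
Tree: (single bag)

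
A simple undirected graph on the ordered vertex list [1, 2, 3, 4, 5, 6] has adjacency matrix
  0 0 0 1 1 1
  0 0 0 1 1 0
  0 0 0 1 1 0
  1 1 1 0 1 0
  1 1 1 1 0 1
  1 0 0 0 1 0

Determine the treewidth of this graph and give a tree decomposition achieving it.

Treewidth 2.
Bags: B1 = {1, 5, 6}  B2 = {1, 4, 5}  B3 = {3, 4, 5}  B4 = {2, 4, 5}
Tree: B1–B2, B2–B3, B3–B4

Every bag has size at most 3, so the width is 3 − 1 = 2 and tw(G) ≤ 2. On the other hand G contains the 3-clique {1, 4, 5}. A clique must lie in a single bag of any decomposition, so no decomposition can have width below 2. The upper and lower bounds meet at 2, so that is the treewidth.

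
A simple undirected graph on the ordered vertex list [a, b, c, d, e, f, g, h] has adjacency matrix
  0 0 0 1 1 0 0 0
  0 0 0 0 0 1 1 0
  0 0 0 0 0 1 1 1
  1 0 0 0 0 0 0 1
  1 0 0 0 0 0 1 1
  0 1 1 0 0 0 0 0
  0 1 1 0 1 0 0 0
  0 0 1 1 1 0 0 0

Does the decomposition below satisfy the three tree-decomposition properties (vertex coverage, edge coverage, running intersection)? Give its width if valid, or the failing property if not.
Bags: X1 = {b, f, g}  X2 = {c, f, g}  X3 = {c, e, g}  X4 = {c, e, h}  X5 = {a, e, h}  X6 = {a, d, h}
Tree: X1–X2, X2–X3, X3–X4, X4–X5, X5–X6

Every vertex of G appears in some bag (union = {a, b, c, d, e, f, g, h}); every edge is covered by a bag; and for each vertex v the set of bags containing v is connected in the bag tree. The decomposition is therefore valid. The largest bag has 3 vertices, so the width is 2.

Yes; width 2.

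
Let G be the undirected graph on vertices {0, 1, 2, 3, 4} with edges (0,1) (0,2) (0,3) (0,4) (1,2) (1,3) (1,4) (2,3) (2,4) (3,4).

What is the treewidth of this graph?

4

A width-4 tree decomposition is:
Bags: B1 = {0, 1, 2, 3, 4}
Tree: (single bag)
With just one bag of size 5, the width is 5 − 1 = 4, so tw(G) ≤ 4. For the lower bound, the 5 vertices {0, 1, 2, 3, 4} are pairwise adjacent, and any tree decomposition puts a clique entirely inside one bag — forcing width ≥ 4. Hence tw(G) = 4 exactly.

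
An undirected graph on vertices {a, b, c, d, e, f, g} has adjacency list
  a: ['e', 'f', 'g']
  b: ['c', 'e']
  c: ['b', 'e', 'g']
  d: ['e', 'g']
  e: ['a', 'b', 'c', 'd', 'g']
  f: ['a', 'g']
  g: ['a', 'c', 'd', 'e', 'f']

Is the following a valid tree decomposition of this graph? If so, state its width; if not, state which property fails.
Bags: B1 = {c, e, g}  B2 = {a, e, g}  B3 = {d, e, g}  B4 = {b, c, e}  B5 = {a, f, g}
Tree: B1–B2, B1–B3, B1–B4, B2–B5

Yes; width 2.

Checking the three conditions: (i) the bags cover all of {a, b, c, d, e, f, g}; (ii) for each edge, some bag contains both endpoints; (iii) the bags containing any fixed vertex form a subtree. All hold, so the decomposition is valid with width 3 − 1 = 2.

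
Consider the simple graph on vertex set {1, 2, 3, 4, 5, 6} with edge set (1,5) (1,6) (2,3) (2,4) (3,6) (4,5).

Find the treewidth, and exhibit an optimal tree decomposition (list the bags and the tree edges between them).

Treewidth 2.
One such decomposition:
Bags: B1 = {2, 4, 5}  B2 = {2, 3, 5}  B3 = {3, 5, 6}  B4 = {1, 5, 6}
Tree: B1–B2, B2–B3, B3–B4

The largest bag has 3 vertices, giving width 2; this decomposition certifies tw(G) ≤ 2. Since 5–4–2–3–6–1–5 is a cycle in G, G is not acyclic. Forests are exactly the graphs of treewidth ≤ 1, so tw(G) ≥ 2. The upper and lower bounds meet at 2, so that is the treewidth.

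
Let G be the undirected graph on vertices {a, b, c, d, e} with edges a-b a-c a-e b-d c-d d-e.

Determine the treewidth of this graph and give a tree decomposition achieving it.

Each bag holds 3 vertices, so the decomposition has width 2, which upper-bounds the treewidth. Since c–d–b–a–c is a cycle in G, G is not acyclic. Forests are exactly the graphs of treewidth ≤ 1, so tw(G) ≥ 2. Combining the bounds, tw(G) = 2.

Treewidth 2.
One such decomposition:
Bags: B1 = {a, c, d}  B2 = {a, b, d}  B3 = {a, d, e}
Tree: B1–B2, B2–B3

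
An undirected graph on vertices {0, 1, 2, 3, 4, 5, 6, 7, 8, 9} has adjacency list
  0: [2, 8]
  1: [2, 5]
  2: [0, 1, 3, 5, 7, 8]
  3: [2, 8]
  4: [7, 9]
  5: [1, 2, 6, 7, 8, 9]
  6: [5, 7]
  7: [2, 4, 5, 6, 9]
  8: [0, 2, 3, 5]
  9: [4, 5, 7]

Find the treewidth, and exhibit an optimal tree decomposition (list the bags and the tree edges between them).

Treewidth 2.
Bags: B1 = {4, 7, 9}  B2 = {5, 7, 9}  B3 = {2, 5, 7}  B4 = {2, 5, 8}  B5 = {0, 2, 8}  B6 = {2, 3, 8}  B7 = {5, 6, 7}  B8 = {1, 2, 5}
Tree: B1–B2, B2–B3, B3–B4, B4–B5, B5–B6, B2–B7, B3–B8

Each bag holds 3 vertices, so the decomposition has width 2, which upper-bounds the treewidth. For the lower bound, the 3 vertices {4, 7, 9} are pairwise adjacent, and any tree decomposition puts a clique entirely inside one bag — forcing width ≥ 2. Hence tw(G) = 2 exactly.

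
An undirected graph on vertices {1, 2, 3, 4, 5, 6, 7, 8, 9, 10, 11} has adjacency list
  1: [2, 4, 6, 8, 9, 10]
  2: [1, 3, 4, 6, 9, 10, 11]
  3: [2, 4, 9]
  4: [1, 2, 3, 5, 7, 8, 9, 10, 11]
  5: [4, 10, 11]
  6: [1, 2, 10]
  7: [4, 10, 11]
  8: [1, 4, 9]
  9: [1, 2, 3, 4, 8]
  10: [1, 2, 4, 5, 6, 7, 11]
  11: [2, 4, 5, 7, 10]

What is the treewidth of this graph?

3

A width-3 tree decomposition is:
Bags: B1 = {1, 2, 4, 10}  B2 = {1, 2, 4, 9}  B3 = {2, 3, 4, 9}  B4 = {1, 2, 6, 10}  B5 = {2, 4, 10, 11}  B6 = {4, 5, 10, 11}  B7 = {4, 7, 10, 11}  B8 = {1, 4, 8, 9}
Tree: B1–B2, B2–B3, B1–B4, B1–B5, B5–B6, B5–B7, B2–B8
Each bag holds 4 vertices, so the decomposition has width 3, which upper-bounds the treewidth. Conversely, {1, 4, 8, 9} is a clique of size 4, and the vertices of any clique must share a bag in every tree decomposition; so some bag has ≥ 4 vertices and tw(G) ≥ 3. The upper and lower bounds meet at 3, so that is the treewidth.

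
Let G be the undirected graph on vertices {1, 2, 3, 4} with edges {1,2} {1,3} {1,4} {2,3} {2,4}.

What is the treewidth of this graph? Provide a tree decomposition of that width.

The largest bag has 3 vertices, giving width 2; this decomposition certifies tw(G) ≤ 2. Conversely, {1, 2, 3} is a clique of size 3, and the vertices of any clique must share a bag in every tree decomposition; so some bag has ≥ 3 vertices and tw(G) ≥ 2. Therefore the treewidth is 2.

Treewidth 2.
One such decomposition:
Bags: B1 = {1, 2, 3}  B2 = {1, 2, 4}
Tree: B1–B2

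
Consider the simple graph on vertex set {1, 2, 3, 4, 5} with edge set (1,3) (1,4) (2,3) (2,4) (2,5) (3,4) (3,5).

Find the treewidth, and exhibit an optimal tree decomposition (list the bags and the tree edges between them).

Each bag holds 3 vertices, so the decomposition has width 2, which upper-bounds the treewidth. On the other hand G contains the 3-clique {1, 3, 4}. A clique must lie in a single bag of any decomposition, so no decomposition can have width below 2. Combining the bounds, tw(G) = 2.

Treewidth 2.
Bags: B1 = {2, 3, 5}  B2 = {2, 3, 4}  B3 = {1, 3, 4}
Tree: B1–B2, B2–B3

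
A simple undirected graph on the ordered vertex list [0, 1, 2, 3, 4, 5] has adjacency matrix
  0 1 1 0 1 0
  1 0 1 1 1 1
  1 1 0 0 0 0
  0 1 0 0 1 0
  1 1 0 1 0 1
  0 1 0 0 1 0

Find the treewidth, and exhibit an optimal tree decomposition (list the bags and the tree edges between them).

Every bag has size at most 3, so the width is 3 − 1 = 2 and tw(G) ≤ 2. Conversely, {0, 1, 2} is a clique of size 3, and the vertices of any clique must share a bag in every tree decomposition; so some bag has ≥ 3 vertices and tw(G) ≥ 2. Combining the bounds, tw(G) = 2.

Treewidth 2.
One optimal decomposition is:
Bags: B1 = {0, 1, 2}  B2 = {0, 1, 4}  B3 = {1, 4, 5}  B4 = {1, 3, 4}
Tree: B1–B2, B2–B3, B3–B4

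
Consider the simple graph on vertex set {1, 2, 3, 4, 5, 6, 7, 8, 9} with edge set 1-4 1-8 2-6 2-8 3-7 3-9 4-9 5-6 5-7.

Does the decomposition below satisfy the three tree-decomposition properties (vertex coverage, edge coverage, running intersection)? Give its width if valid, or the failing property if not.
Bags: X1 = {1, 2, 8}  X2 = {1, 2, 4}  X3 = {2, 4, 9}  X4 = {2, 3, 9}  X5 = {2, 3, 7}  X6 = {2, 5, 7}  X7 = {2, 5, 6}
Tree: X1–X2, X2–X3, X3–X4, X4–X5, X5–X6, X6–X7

Every vertex of G appears in some bag (union = {1, 2, 3, 4, 5, 6, 7, 8, 9}); every edge is covered by a bag; and for each vertex v the set of bags containing v is connected in the bag tree. The decomposition is therefore valid. The largest bag has 3 vertices, so the width is 2.

Yes; width 2.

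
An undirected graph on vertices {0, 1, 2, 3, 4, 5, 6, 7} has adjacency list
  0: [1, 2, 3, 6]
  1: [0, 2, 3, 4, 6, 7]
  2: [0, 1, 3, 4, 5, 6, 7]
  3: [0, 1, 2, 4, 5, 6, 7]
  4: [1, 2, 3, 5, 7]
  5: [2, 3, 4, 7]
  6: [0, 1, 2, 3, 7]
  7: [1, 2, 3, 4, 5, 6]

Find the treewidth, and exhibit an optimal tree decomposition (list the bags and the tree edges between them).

Treewidth 4.
Bags: B1 = {1, 2, 3, 6, 7}  B2 = {0, 1, 2, 3, 6}  B3 = {1, 2, 3, 4, 7}  B4 = {2, 3, 4, 5, 7}
Tree: B1–B2, B1–B3, B3–B4

Each bag holds 5 vertices, so the decomposition has width 4, which upper-bounds the treewidth. On the other hand G contains the 5-clique {1, 2, 3, 4, 7}. A clique must lie in a single bag of any decomposition, so no decomposition can have width below 4. Hence tw(G) = 4 exactly.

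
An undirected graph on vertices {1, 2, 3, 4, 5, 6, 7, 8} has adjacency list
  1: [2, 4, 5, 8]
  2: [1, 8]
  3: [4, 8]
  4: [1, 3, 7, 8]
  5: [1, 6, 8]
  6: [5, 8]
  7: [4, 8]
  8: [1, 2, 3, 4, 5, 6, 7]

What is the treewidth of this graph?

A width-2 tree decomposition is:
Bags: B1 = {1, 4, 8}  B2 = {4, 7, 8}  B3 = {1, 2, 8}  B4 = {1, 5, 8}  B5 = {3, 4, 8}  B6 = {5, 6, 8}
Tree: B1–B2, B1–B3, B1–B4, B1–B5, B4–B6
Every bag has size at most 3, so the width is 3 − 1 = 2 and tw(G) ≤ 2. On the other hand G contains the 3-clique {1, 2, 8}. A clique must lie in a single bag of any decomposition, so no decomposition can have width below 2. The upper and lower bounds meet at 2, so that is the treewidth.

2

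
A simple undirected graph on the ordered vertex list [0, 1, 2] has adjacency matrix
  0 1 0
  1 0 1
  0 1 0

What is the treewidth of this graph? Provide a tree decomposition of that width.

Every bag has size at most 2, so the width is 2 − 1 = 1 and tw(G) ≤ 1. Any graph with an edge has treewidth ≥ 1, and G has the edge 1–0. Therefore the treewidth is 1.

Treewidth 1.
Bags: B1 = {0, 1}  B2 = {1, 2}
Tree: B1–B2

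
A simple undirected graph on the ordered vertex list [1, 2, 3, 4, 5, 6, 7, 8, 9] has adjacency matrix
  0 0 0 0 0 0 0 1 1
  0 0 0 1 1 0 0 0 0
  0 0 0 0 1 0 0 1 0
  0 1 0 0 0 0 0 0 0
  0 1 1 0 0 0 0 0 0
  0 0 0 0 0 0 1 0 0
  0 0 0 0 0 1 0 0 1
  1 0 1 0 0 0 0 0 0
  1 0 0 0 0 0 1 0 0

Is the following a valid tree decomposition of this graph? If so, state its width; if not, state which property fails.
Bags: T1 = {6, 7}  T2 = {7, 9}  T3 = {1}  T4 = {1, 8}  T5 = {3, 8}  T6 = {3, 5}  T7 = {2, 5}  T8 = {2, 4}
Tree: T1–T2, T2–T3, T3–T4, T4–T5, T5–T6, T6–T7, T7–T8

A tree decomposition must satisfy three properties: every vertex lies in some bag; for every edge, both endpoints lie together in some bag; and for every vertex, the bags containing it form a connected subtree. Here edge (9,1) lies in no bag, so the decomposition is invalid.

No — edge (9,1) lies in no bag.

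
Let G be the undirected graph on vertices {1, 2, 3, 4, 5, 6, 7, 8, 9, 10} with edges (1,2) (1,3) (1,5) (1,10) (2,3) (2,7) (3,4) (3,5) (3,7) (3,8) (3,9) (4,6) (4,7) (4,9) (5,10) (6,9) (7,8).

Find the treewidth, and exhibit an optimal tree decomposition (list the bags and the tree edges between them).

Treewidth 2.
One optimal decomposition is:
Bags: B1 = {3, 4, 7}  B2 = {2, 3, 7}  B3 = {3, 4, 9}  B4 = {1, 2, 3}  B5 = {1, 3, 5}  B6 = {3, 7, 8}  B7 = {1, 5, 10}  B8 = {4, 6, 9}
Tree: B1–B2, B1–B3, B2–B4, B4–B5, B2–B6, B5–B7, B3–B8

The largest bag has 3 vertices, giving width 2; this decomposition certifies tw(G) ≤ 2. For the lower bound, the 3 vertices {1, 5, 10} are pairwise adjacent, and any tree decomposition puts a clique entirely inside one bag — forcing width ≥ 2. Therefore the treewidth is 2.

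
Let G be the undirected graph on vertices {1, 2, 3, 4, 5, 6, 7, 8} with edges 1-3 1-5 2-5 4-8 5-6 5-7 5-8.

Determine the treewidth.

A width-1 tree decomposition is:
Bags: B1 = {5, 8}  B2 = {1, 5}  B3 = {5, 7}  B4 = {5, 6}  B5 = {1, 3}  B6 = {4, 8}  B7 = {2, 5}
Tree: B1–B2, B1–B3, B3–B4, B2–B5, B1–B6, B2–B7
Every bag has size at most 2, so the width is 2 − 1 = 1 and tw(G) ≤ 1. Any graph with an edge has treewidth ≥ 1, and G has the edge 5–8. Hence tw(G) = 1 exactly.

1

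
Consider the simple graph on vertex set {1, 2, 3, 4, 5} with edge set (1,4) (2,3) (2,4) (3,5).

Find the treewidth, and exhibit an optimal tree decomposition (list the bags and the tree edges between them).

Treewidth 1.
One such decomposition:
Bags: B1 = {3, 5}  B2 = {2, 3}  B3 = {2, 4}  B4 = {1, 4}
Tree: B1–B2, B2–B3, B3–B4

The largest bag has 2 vertices, giving width 1; this decomposition certifies tw(G) ≤ 1. Since G has at least one edge (e.g. 5–3), it is not an edgeless graph, so tw(G) ≥ 1. Hence tw(G) = 1 exactly.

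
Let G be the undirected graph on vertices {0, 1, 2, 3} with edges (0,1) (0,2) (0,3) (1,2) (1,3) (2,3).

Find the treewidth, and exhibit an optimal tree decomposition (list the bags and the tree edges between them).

A single bag containing all 4 vertices is trivially a valid decomposition of width 3. For the lower bound, the 4 vertices {0, 1, 2, 3} are pairwise adjacent, and any tree decomposition puts a clique entirely inside one bag — forcing width ≥ 3. Combining the bounds, tw(G) = 3.

Treewidth 3.
One such decomposition:
Bags: B1 = {0, 1, 2, 3}
Tree: (single bag)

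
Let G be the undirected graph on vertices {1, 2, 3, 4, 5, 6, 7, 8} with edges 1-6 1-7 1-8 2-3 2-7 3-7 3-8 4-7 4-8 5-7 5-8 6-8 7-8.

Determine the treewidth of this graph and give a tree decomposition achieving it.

Treewidth 2.
Bags: B1 = {4, 7, 8}  B2 = {1, 7, 8}  B3 = {3, 7, 8}  B4 = {1, 6, 8}  B5 = {5, 7, 8}  B6 = {2, 3, 7}
Tree: B1–B2, B1–B3, B2–B4, B3–B5, B3–B6

Each bag holds 3 vertices, so the decomposition has width 2, which upper-bounds the treewidth. Conversely, {1, 6, 8} is a clique of size 3, and the vertices of any clique must share a bag in every tree decomposition; so some bag has ≥ 3 vertices and tw(G) ≥ 2. Combining the bounds, tw(G) = 2.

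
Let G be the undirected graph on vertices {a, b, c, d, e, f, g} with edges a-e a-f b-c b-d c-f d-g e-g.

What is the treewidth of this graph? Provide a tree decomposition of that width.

Treewidth 2.
One such decomposition:
Bags: B1 = {d, e, g}  B2 = {a, d, e}  B3 = {a, d, f}  B4 = {c, d, f}  B5 = {b, c, d}
Tree: B1–B2, B2–B3, B3–B4, B4–B5

Each bag holds 3 vertices, so the decomposition has width 2, which upper-bounds the treewidth. The edges d–g–e–a–f–c–b–d form a cycle, so G is not a tree and its treewidth is at least 2. The upper and lower bounds meet at 2, so that is the treewidth.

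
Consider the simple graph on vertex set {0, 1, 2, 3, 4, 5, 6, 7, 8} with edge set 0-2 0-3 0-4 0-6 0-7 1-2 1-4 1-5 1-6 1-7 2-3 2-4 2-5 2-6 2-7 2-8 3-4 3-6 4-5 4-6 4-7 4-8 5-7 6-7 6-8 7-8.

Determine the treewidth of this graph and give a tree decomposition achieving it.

Each bag holds 5 vertices, so the decomposition has width 4, which upper-bounds the treewidth. For the lower bound, the 5 vertices {1, 2, 4, 5, 7} are pairwise adjacent, and any tree decomposition puts a clique entirely inside one bag — forcing width ≥ 4. Therefore the treewidth is 4.

Treewidth 4.
One such decomposition:
Bags: B1 = {1, 2, 4, 6, 7}  B2 = {2, 4, 6, 7, 8}  B3 = {0, 2, 4, 6, 7}  B4 = {0, 2, 3, 4, 6}  B5 = {1, 2, 4, 5, 7}
Tree: B1–B2, B1–B3, B3–B4, B1–B5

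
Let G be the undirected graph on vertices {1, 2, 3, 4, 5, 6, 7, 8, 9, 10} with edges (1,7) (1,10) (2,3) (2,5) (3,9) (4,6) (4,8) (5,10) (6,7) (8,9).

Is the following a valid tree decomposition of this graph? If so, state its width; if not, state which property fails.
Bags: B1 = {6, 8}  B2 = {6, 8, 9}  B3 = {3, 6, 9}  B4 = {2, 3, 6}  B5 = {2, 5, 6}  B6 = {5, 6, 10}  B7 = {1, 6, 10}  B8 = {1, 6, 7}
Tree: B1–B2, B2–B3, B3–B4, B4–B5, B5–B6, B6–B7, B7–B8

No — vertex 4 appears in no bag.

A tree decomposition must satisfy three properties: every vertex lies in some bag; for every edge, both endpoints lie together in some bag; and for every vertex, the bags containing it form a connected subtree. Here vertex 4 appears in no bag, so the decomposition is invalid.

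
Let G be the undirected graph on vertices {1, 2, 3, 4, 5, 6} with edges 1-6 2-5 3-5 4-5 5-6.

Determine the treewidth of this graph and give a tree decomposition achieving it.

Treewidth 1.
One optimal decomposition is:
Bags: B1 = {4, 5}  B2 = {5, 6}  B3 = {2, 5}  B4 = {1, 6}  B5 = {3, 5}
Tree: B1–B2, B2–B3, B2–B4, B1–B5

Each bag holds 2 vertices, so the decomposition has width 1, which upper-bounds the treewidth. Any graph with an edge has treewidth ≥ 1, and G has the edge 4–5. Therefore the treewidth is 1.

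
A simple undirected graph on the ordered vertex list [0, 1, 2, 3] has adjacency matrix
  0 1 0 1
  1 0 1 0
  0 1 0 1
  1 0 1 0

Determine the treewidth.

2

A width-2 tree decomposition is:
Bags: B1 = {0, 1, 2}  B2 = {0, 2, 3}
Tree: B1–B2
The largest bag has 3 vertices, giving width 2; this decomposition certifies tw(G) ≤ 2. For the lower bound, G contains the cycle 2–1–0–3–2, so G is not a forest; only forests have treewidth ≤ 1, hence tw(G) ≥ 2. The upper and lower bounds meet at 2, so that is the treewidth.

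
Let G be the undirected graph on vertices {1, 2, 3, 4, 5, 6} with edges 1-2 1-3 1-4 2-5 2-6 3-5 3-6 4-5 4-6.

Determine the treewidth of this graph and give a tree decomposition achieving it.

Treewidth 3.
Bags: B1 = {2, 3, 4, 5}  B2 = {1, 2, 3, 4}  B3 = {2, 3, 4, 6}
Tree: B1–B2, B2–B3

The largest bag has 4 vertices, giving width 3; this decomposition certifies tw(G) ≤ 3. For the lower bound: the 4 vertex sets {4,5}, {1,3}, {2}, {6} are disjoint, each induces a connected subgraph, and every pair is joined by at least one edge of G. Contracting each set to a single vertex therefore yields K_{4} as a minor, and since treewidth is minor-monotone, tw(G) ≥ tw(K_{4}) = 3. Therefore the treewidth is 3.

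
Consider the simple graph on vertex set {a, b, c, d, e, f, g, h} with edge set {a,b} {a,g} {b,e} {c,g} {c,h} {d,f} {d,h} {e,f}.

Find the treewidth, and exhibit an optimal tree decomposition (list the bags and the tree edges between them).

Treewidth 2.
Bags: B1 = {a, b, g}  B2 = {b, c, g}  B3 = {b, c, h}  B4 = {b, d, h}  B5 = {b, d, f}  B6 = {b, e, f}
Tree: B1–B2, B2–B3, B3–B4, B4–B5, B5–B6

The largest bag has 3 vertices, giving width 2; this decomposition certifies tw(G) ≤ 2. For the lower bound, G contains the cycle b–a–g–c–h–d–f–e–b, so G is not a forest; only forests have treewidth ≤ 1, hence tw(G) ≥ 2. Hence tw(G) = 2 exactly.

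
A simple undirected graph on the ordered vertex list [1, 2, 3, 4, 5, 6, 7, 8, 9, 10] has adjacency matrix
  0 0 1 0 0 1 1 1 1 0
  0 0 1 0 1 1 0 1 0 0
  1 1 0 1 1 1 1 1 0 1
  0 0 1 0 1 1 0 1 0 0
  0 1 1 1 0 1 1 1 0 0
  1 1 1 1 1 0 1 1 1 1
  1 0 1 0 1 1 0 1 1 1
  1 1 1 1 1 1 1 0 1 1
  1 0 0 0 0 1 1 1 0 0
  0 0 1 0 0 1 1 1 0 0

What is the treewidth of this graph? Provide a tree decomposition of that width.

Treewidth 4.
Bags: B1 = {3, 5, 6, 7, 8}  B2 = {2, 3, 5, 6, 8}  B3 = {1, 3, 6, 7, 8}  B4 = {1, 6, 7, 8, 9}  B5 = {3, 4, 5, 6, 8}  B6 = {3, 6, 7, 8, 10}
Tree: B1–B2, B1–B3, B3–B4, B2–B5, B1–B6

The largest bag has 5 vertices, giving width 4; this decomposition certifies tw(G) ≤ 4. For the lower bound, the 5 vertices {1, 6, 7, 8, 9} are pairwise adjacent, and any tree decomposition puts a clique entirely inside one bag — forcing width ≥ 4. Combining the bounds, tw(G) = 4.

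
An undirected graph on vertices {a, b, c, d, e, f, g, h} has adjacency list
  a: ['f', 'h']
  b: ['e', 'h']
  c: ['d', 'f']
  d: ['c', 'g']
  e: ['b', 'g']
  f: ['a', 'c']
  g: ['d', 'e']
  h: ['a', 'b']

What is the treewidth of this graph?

A width-2 tree decomposition is:
Bags: B1 = {d, e, g}  B2 = {b, d, e}  B3 = {b, d, h}  B4 = {a, d, h}  B5 = {a, d, f}  B6 = {c, d, f}
Tree: B1–B2, B2–B3, B3–B4, B4–B5, B5–B6
Every bag has size at most 3, so the width is 3 − 1 = 2 and tw(G) ≤ 2. The edges d–g–e–b–h–a–f–c–d form a cycle, so G is not a tree and its treewidth is at least 2. The upper and lower bounds meet at 2, so that is the treewidth.

2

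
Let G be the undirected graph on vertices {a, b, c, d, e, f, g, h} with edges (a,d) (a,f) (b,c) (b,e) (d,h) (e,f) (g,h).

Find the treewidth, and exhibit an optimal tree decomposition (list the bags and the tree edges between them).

Every bag has size at most 2, so the width is 2 − 1 = 1 and tw(G) ≤ 1. Any graph with an edge has treewidth ≥ 1, and G has the edge c–b. Therefore the treewidth is 1.

Treewidth 1.
Bags: B1 = {b, c}  B2 = {b, e}  B3 = {e, f}  B4 = {a, f}  B5 = {a, d}  B6 = {d, h}  B7 = {g, h}
Tree: B1–B2, B2–B3, B3–B4, B4–B5, B5–B6, B6–B7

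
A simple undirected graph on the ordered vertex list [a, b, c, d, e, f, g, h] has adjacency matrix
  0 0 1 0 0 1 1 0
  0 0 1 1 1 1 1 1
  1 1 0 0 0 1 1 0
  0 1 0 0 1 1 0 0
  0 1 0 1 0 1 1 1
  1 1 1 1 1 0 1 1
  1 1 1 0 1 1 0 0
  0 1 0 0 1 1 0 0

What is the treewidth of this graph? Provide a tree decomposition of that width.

The largest bag has 4 vertices, giving width 3; this decomposition certifies tw(G) ≤ 3. Conversely, {a, c, f, g} is a clique of size 4, and the vertices of any clique must share a bag in every tree decomposition; so some bag has ≥ 4 vertices and tw(G) ≥ 3. Hence tw(G) = 3 exactly.

Treewidth 3.
One such decomposition:
Bags: B1 = {b, e, f, g}  B2 = {b, e, f, h}  B3 = {b, c, f, g}  B4 = {a, c, f, g}  B5 = {b, d, e, f}
Tree: B1–B2, B1–B3, B3–B4, B2–B5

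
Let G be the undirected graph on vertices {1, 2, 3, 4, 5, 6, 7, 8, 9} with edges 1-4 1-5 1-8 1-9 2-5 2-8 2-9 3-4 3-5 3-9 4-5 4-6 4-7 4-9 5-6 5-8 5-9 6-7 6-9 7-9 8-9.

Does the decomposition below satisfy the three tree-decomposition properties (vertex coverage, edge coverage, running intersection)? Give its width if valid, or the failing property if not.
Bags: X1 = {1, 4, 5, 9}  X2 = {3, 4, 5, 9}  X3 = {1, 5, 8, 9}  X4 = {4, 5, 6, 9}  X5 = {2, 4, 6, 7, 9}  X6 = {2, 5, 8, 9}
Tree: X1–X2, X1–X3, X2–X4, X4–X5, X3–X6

No — bags containing vertex 2 are not connected in the tree.

A tree decomposition must satisfy three properties: every vertex lies in some bag; for every edge, both endpoints lie together in some bag; and for every vertex, the bags containing it form a connected subtree. Here bags containing vertex 2 are not connected in the tree, so the decomposition is invalid.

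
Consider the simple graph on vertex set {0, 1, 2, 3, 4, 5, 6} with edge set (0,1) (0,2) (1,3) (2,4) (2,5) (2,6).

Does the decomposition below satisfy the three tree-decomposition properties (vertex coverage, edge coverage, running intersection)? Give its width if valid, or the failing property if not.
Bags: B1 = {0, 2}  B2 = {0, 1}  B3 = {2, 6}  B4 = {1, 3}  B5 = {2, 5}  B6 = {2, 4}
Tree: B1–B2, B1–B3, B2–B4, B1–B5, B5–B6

Yes; width 1.

Every vertex of G appears in some bag (union = {0, 1, 2, 3, 4, 5, 6}); every edge is covered by a bag; and for each vertex v the set of bags containing v is connected in the bag tree. The decomposition is therefore valid. The largest bag has 2 vertices, so the width is 1.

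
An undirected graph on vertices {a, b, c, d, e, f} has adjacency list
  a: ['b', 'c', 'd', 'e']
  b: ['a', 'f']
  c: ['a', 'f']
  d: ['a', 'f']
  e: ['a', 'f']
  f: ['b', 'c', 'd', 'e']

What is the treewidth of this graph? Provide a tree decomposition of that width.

Treewidth 2.
One such decomposition:
Bags: B1 = {a, e, f}  B2 = {a, c, f}  B3 = {a, b, f}  B4 = {a, d, f}
Tree: B1–B2, B2–B3, B3–B4

The largest bag has 3 vertices, giving width 2; this decomposition certifies tw(G) ≤ 2. The edges e–f–c–a–e form a cycle, so G is not a tree and its treewidth is at least 2. Combining the bounds, tw(G) = 2.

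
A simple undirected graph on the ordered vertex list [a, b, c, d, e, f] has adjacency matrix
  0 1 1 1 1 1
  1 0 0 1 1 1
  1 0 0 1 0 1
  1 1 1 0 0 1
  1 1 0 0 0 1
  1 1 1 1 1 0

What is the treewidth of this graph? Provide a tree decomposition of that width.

Treewidth 3.
One optimal decomposition is:
Bags: B1 = {a, c, d, f}  B2 = {a, b, d, f}  B3 = {a, b, e, f}
Tree: B1–B2, B2–B3

The largest bag has 4 vertices, giving width 3; this decomposition certifies tw(G) ≤ 3. For the lower bound, the 4 vertices {a, c, d, f} are pairwise adjacent, and any tree decomposition puts a clique entirely inside one bag — forcing width ≥ 3. Hence tw(G) = 3 exactly.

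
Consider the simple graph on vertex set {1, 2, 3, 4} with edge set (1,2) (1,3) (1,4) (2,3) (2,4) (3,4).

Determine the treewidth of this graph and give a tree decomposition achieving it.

Treewidth 3.
Bags: B1 = {1, 2, 3, 4}
Tree: (single bag)

A single bag containing all 4 vertices is trivially a valid decomposition of width 3. For the lower bound, the 4 vertices {1, 2, 3, 4} are pairwise adjacent, and any tree decomposition puts a clique entirely inside one bag — forcing width ≥ 3. Therefore the treewidth is 3.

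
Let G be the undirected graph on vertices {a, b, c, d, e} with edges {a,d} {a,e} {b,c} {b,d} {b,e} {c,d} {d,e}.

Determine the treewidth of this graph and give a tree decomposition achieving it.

Treewidth 2.
One such decomposition:
Bags: B1 = {b, c, d}  B2 = {b, d, e}  B3 = {a, d, e}
Tree: B1–B2, B2–B3

The largest bag has 3 vertices, giving width 2; this decomposition certifies tw(G) ≤ 2. Conversely, {a, d, e} is a clique of size 3, and the vertices of any clique must share a bag in every tree decomposition; so some bag has ≥ 3 vertices and tw(G) ≥ 2. Combining the bounds, tw(G) = 2.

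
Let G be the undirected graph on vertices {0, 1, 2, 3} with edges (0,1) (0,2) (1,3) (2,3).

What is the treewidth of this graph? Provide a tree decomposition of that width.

Treewidth 2.
Bags: B1 = {0, 2, 3}  B2 = {0, 1, 3}
Tree: B1–B2

Each bag holds 3 vertices, so the decomposition has width 2, which upper-bounds the treewidth. The edges 0–2–3–1–0 form a cycle, so G is not a tree and its treewidth is at least 2. Hence tw(G) = 2 exactly.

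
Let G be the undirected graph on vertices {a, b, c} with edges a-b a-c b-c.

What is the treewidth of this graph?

A width-2 tree decomposition is:
Bags: B1 = {a, b, c}
Tree: (single bag)
With just one bag of size 3, the width is 3 − 1 = 2, so tw(G) ≤ 2. Conversely, {a, b, c} is a clique of size 3, and the vertices of any clique must share a bag in every tree decomposition; so some bag has ≥ 3 vertices and tw(G) ≥ 2. The upper and lower bounds meet at 2, so that is the treewidth.

2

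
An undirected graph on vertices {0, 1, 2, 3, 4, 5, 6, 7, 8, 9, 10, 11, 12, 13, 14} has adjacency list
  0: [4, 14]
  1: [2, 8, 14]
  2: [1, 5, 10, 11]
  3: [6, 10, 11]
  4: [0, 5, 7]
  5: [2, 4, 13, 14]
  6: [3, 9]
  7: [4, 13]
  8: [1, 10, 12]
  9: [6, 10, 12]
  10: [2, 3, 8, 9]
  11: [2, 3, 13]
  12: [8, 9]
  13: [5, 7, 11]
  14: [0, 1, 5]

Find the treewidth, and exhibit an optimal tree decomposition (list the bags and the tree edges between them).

Treewidth 3.
Bags: B1 = {3, 6, 9, 12}  B2 = {3, 9, 10, 12}  B3 = {3, 8, 10, 12}  B4 = {3, 8, 10, 11}  B5 = {2, 8, 10, 11}  B6 = {1, 2, 8, 11}  B7 = {1, 2, 11, 13}  B8 = {1, 2, 5, 13}  B9 = {1, 5, 13, 14}  B10 = {5, 7, 13, 14}  B11 = {4, 5, 7, 14}  B12 = {0, 4, 7, 14}
Tree: B1–B2, B2–B3, B3–B4, B4–B5, B5–B6, B6–B7, B7–B8, B8–B9, B9–B10, B10–B11, B11–B12

Every bag has size at most 4, so the width is 4 − 1 = 3 and tw(G) ≤ 3. For the lower bound: the 4 vertex sets {6,9,12}, {3}, {10}, {1,2,8,11} are disjoint, each induces a connected subgraph, and every pair is joined by at least one edge of G. Contracting each set to a single vertex therefore yields K_{4} as a minor, and since treewidth is minor-monotone, tw(G) ≥ tw(K_{4}) = 3. Therefore the treewidth is 3.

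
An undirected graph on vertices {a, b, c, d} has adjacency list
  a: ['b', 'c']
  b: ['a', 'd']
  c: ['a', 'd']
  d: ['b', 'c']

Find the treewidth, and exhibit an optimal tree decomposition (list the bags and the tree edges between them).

Each bag holds 3 vertices, so the decomposition has width 2, which upper-bounds the treewidth. The edges d–c–a–b–d form a cycle, so G is not a tree and its treewidth is at least 2. The upper and lower bounds meet at 2, so that is the treewidth.

Treewidth 2.
Bags: B1 = {a, c, d}  B2 = {a, b, d}
Tree: B1–B2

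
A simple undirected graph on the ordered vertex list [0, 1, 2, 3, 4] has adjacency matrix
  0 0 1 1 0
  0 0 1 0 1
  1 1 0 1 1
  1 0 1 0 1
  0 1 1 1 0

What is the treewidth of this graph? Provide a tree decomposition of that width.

Treewidth 2.
Bags: B1 = {1, 2, 4}  B2 = {2, 3, 4}  B3 = {0, 2, 3}
Tree: B1–B2, B2–B3

Each bag holds 3 vertices, so the decomposition has width 2, which upper-bounds the treewidth. Conversely, {1, 2, 4} is a clique of size 3, and the vertices of any clique must share a bag in every tree decomposition; so some bag has ≥ 3 vertices and tw(G) ≥ 2. The upper and lower bounds meet at 2, so that is the treewidth.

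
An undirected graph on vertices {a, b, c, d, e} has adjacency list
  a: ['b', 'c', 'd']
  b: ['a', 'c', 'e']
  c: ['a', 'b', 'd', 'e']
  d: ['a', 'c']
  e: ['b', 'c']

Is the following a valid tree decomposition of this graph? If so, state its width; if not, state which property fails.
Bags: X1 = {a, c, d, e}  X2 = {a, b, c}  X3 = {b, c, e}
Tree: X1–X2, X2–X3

A tree decomposition must satisfy three properties: every vertex lies in some bag; for every edge, both endpoints lie together in some bag; and for every vertex, the bags containing it form a connected subtree. Here bags containing vertex e are not connected in the tree, so the decomposition is invalid.

No — bags containing vertex e are not connected in the tree.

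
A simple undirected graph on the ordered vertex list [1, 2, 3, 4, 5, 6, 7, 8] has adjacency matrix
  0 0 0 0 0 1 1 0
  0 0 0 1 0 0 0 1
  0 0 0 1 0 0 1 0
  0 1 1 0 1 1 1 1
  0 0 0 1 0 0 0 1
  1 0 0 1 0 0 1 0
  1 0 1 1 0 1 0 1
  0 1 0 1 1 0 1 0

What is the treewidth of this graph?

A width-2 tree decomposition is:
Bags: B1 = {4, 7, 8}  B2 = {4, 5, 8}  B3 = {4, 6, 7}  B4 = {1, 6, 7}  B5 = {3, 4, 7}  B6 = {2, 4, 8}
Tree: B1–B2, B1–B3, B3–B4, B1–B5, B1–B6
Every bag has size at most 3, so the width is 3 − 1 = 2 and tw(G) ≤ 2. Conversely, {1, 6, 7} is a clique of size 3, and the vertices of any clique must share a bag in every tree decomposition; so some bag has ≥ 3 vertices and tw(G) ≥ 2. Hence tw(G) = 2 exactly.

2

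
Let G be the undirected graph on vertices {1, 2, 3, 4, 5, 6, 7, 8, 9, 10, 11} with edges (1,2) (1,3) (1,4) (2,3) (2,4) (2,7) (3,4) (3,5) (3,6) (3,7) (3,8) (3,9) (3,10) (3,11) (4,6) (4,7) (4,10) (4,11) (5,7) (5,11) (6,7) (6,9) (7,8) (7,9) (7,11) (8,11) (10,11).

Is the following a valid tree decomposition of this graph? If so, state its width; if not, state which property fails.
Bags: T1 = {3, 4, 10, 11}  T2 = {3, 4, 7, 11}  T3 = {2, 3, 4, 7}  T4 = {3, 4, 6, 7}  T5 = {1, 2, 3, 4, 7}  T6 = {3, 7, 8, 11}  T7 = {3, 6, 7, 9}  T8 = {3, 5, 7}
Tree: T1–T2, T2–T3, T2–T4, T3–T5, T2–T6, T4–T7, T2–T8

A tree decomposition must satisfy three properties: every vertex lies in some bag; for every edge, both endpoints lie together in some bag; and for every vertex, the bags containing it form a connected subtree. Here edge (11,5) lies in no bag, so the decomposition is invalid.

No — edge (11,5) lies in no bag.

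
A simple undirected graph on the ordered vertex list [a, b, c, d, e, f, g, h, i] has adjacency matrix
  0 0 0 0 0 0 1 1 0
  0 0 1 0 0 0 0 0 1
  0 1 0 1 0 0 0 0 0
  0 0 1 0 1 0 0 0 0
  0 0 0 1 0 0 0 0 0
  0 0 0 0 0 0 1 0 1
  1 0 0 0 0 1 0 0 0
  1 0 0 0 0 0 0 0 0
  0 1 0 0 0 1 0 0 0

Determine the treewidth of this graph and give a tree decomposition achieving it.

Every bag has size at most 2, so the width is 2 − 1 = 1 and tw(G) ≤ 1. G has an edge, so its treewidth is at least 1. Combining the bounds, tw(G) = 1.

Treewidth 1.
Bags: B1 = {d, e}  B2 = {c, d}  B3 = {b, c}  B4 = {b, i}  B5 = {f, i}  B6 = {f, g}  B7 = {a, g}  B8 = {a, h}
Tree: B1–B2, B2–B3, B3–B4, B4–B5, B5–B6, B6–B7, B7–B8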